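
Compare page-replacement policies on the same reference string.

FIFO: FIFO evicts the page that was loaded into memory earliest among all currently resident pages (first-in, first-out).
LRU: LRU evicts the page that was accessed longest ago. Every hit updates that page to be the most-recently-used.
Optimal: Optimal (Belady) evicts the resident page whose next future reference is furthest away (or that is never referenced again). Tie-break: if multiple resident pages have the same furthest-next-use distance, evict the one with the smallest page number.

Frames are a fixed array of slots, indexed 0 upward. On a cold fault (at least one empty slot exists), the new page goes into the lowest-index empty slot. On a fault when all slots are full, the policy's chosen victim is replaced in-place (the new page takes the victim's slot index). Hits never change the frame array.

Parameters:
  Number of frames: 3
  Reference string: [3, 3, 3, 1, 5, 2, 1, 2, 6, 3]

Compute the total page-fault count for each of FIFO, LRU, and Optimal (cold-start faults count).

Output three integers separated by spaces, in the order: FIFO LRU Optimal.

Answer: 6 6 5

Derivation:
--- FIFO ---
  step 0: ref 3 -> FAULT, frames=[3,-,-] (faults so far: 1)
  step 1: ref 3 -> HIT, frames=[3,-,-] (faults so far: 1)
  step 2: ref 3 -> HIT, frames=[3,-,-] (faults so far: 1)
  step 3: ref 1 -> FAULT, frames=[3,1,-] (faults so far: 2)
  step 4: ref 5 -> FAULT, frames=[3,1,5] (faults so far: 3)
  step 5: ref 2 -> FAULT, evict 3, frames=[2,1,5] (faults so far: 4)
  step 6: ref 1 -> HIT, frames=[2,1,5] (faults so far: 4)
  step 7: ref 2 -> HIT, frames=[2,1,5] (faults so far: 4)
  step 8: ref 6 -> FAULT, evict 1, frames=[2,6,5] (faults so far: 5)
  step 9: ref 3 -> FAULT, evict 5, frames=[2,6,3] (faults so far: 6)
  FIFO total faults: 6
--- LRU ---
  step 0: ref 3 -> FAULT, frames=[3,-,-] (faults so far: 1)
  step 1: ref 3 -> HIT, frames=[3,-,-] (faults so far: 1)
  step 2: ref 3 -> HIT, frames=[3,-,-] (faults so far: 1)
  step 3: ref 1 -> FAULT, frames=[3,1,-] (faults so far: 2)
  step 4: ref 5 -> FAULT, frames=[3,1,5] (faults so far: 3)
  step 5: ref 2 -> FAULT, evict 3, frames=[2,1,5] (faults so far: 4)
  step 6: ref 1 -> HIT, frames=[2,1,5] (faults so far: 4)
  step 7: ref 2 -> HIT, frames=[2,1,5] (faults so far: 4)
  step 8: ref 6 -> FAULT, evict 5, frames=[2,1,6] (faults so far: 5)
  step 9: ref 3 -> FAULT, evict 1, frames=[2,3,6] (faults so far: 6)
  LRU total faults: 6
--- Optimal ---
  step 0: ref 3 -> FAULT, frames=[3,-,-] (faults so far: 1)
  step 1: ref 3 -> HIT, frames=[3,-,-] (faults so far: 1)
  step 2: ref 3 -> HIT, frames=[3,-,-] (faults so far: 1)
  step 3: ref 1 -> FAULT, frames=[3,1,-] (faults so far: 2)
  step 4: ref 5 -> FAULT, frames=[3,1,5] (faults so far: 3)
  step 5: ref 2 -> FAULT, evict 5, frames=[3,1,2] (faults so far: 4)
  step 6: ref 1 -> HIT, frames=[3,1,2] (faults so far: 4)
  step 7: ref 2 -> HIT, frames=[3,1,2] (faults so far: 4)
  step 8: ref 6 -> FAULT, evict 1, frames=[3,6,2] (faults so far: 5)
  step 9: ref 3 -> HIT, frames=[3,6,2] (faults so far: 5)
  Optimal total faults: 5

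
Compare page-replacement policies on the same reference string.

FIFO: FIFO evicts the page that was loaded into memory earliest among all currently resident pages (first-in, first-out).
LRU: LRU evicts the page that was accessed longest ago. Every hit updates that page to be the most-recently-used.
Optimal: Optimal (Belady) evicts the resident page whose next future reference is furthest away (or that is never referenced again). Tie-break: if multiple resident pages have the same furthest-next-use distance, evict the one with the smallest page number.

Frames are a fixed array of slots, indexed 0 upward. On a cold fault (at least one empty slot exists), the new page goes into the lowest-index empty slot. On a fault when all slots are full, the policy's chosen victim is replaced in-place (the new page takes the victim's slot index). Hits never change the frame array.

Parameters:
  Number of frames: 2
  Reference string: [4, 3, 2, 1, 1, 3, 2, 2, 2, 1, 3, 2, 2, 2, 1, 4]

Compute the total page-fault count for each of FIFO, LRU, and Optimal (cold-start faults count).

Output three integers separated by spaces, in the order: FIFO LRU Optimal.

Answer: 11 11 8

Derivation:
--- FIFO ---
  step 0: ref 4 -> FAULT, frames=[4,-] (faults so far: 1)
  step 1: ref 3 -> FAULT, frames=[4,3] (faults so far: 2)
  step 2: ref 2 -> FAULT, evict 4, frames=[2,3] (faults so far: 3)
  step 3: ref 1 -> FAULT, evict 3, frames=[2,1] (faults so far: 4)
  step 4: ref 1 -> HIT, frames=[2,1] (faults so far: 4)
  step 5: ref 3 -> FAULT, evict 2, frames=[3,1] (faults so far: 5)
  step 6: ref 2 -> FAULT, evict 1, frames=[3,2] (faults so far: 6)
  step 7: ref 2 -> HIT, frames=[3,2] (faults so far: 6)
  step 8: ref 2 -> HIT, frames=[3,2] (faults so far: 6)
  step 9: ref 1 -> FAULT, evict 3, frames=[1,2] (faults so far: 7)
  step 10: ref 3 -> FAULT, evict 2, frames=[1,3] (faults so far: 8)
  step 11: ref 2 -> FAULT, evict 1, frames=[2,3] (faults so far: 9)
  step 12: ref 2 -> HIT, frames=[2,3] (faults so far: 9)
  step 13: ref 2 -> HIT, frames=[2,3] (faults so far: 9)
  step 14: ref 1 -> FAULT, evict 3, frames=[2,1] (faults so far: 10)
  step 15: ref 4 -> FAULT, evict 2, frames=[4,1] (faults so far: 11)
  FIFO total faults: 11
--- LRU ---
  step 0: ref 4 -> FAULT, frames=[4,-] (faults so far: 1)
  step 1: ref 3 -> FAULT, frames=[4,3] (faults so far: 2)
  step 2: ref 2 -> FAULT, evict 4, frames=[2,3] (faults so far: 3)
  step 3: ref 1 -> FAULT, evict 3, frames=[2,1] (faults so far: 4)
  step 4: ref 1 -> HIT, frames=[2,1] (faults so far: 4)
  step 5: ref 3 -> FAULT, evict 2, frames=[3,1] (faults so far: 5)
  step 6: ref 2 -> FAULT, evict 1, frames=[3,2] (faults so far: 6)
  step 7: ref 2 -> HIT, frames=[3,2] (faults so far: 6)
  step 8: ref 2 -> HIT, frames=[3,2] (faults so far: 6)
  step 9: ref 1 -> FAULT, evict 3, frames=[1,2] (faults so far: 7)
  step 10: ref 3 -> FAULT, evict 2, frames=[1,3] (faults so far: 8)
  step 11: ref 2 -> FAULT, evict 1, frames=[2,3] (faults so far: 9)
  step 12: ref 2 -> HIT, frames=[2,3] (faults so far: 9)
  step 13: ref 2 -> HIT, frames=[2,3] (faults so far: 9)
  step 14: ref 1 -> FAULT, evict 3, frames=[2,1] (faults so far: 10)
  step 15: ref 4 -> FAULT, evict 2, frames=[4,1] (faults so far: 11)
  LRU total faults: 11
--- Optimal ---
  step 0: ref 4 -> FAULT, frames=[4,-] (faults so far: 1)
  step 1: ref 3 -> FAULT, frames=[4,3] (faults so far: 2)
  step 2: ref 2 -> FAULT, evict 4, frames=[2,3] (faults so far: 3)
  step 3: ref 1 -> FAULT, evict 2, frames=[1,3] (faults so far: 4)
  step 4: ref 1 -> HIT, frames=[1,3] (faults so far: 4)
  step 5: ref 3 -> HIT, frames=[1,3] (faults so far: 4)
  step 6: ref 2 -> FAULT, evict 3, frames=[1,2] (faults so far: 5)
  step 7: ref 2 -> HIT, frames=[1,2] (faults so far: 5)
  step 8: ref 2 -> HIT, frames=[1,2] (faults so far: 5)
  step 9: ref 1 -> HIT, frames=[1,2] (faults so far: 5)
  step 10: ref 3 -> FAULT, evict 1, frames=[3,2] (faults so far: 6)
  step 11: ref 2 -> HIT, frames=[3,2] (faults so far: 6)
  step 12: ref 2 -> HIT, frames=[3,2] (faults so far: 6)
  step 13: ref 2 -> HIT, frames=[3,2] (faults so far: 6)
  step 14: ref 1 -> FAULT, evict 2, frames=[3,1] (faults so far: 7)
  step 15: ref 4 -> FAULT, evict 1, frames=[3,4] (faults so far: 8)
  Optimal total faults: 8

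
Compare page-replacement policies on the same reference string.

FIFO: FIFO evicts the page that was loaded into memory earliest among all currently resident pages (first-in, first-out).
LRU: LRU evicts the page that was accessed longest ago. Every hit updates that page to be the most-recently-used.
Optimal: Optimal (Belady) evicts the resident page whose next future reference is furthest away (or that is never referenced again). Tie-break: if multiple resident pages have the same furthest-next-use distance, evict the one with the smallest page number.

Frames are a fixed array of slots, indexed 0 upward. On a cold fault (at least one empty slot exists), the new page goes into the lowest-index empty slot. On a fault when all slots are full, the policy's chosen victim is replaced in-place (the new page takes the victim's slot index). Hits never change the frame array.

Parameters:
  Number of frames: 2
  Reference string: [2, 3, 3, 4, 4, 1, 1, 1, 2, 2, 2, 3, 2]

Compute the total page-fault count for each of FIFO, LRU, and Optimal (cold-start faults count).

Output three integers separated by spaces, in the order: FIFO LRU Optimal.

Answer: 6 6 5

Derivation:
--- FIFO ---
  step 0: ref 2 -> FAULT, frames=[2,-] (faults so far: 1)
  step 1: ref 3 -> FAULT, frames=[2,3] (faults so far: 2)
  step 2: ref 3 -> HIT, frames=[2,3] (faults so far: 2)
  step 3: ref 4 -> FAULT, evict 2, frames=[4,3] (faults so far: 3)
  step 4: ref 4 -> HIT, frames=[4,3] (faults so far: 3)
  step 5: ref 1 -> FAULT, evict 3, frames=[4,1] (faults so far: 4)
  step 6: ref 1 -> HIT, frames=[4,1] (faults so far: 4)
  step 7: ref 1 -> HIT, frames=[4,1] (faults so far: 4)
  step 8: ref 2 -> FAULT, evict 4, frames=[2,1] (faults so far: 5)
  step 9: ref 2 -> HIT, frames=[2,1] (faults so far: 5)
  step 10: ref 2 -> HIT, frames=[2,1] (faults so far: 5)
  step 11: ref 3 -> FAULT, evict 1, frames=[2,3] (faults so far: 6)
  step 12: ref 2 -> HIT, frames=[2,3] (faults so far: 6)
  FIFO total faults: 6
--- LRU ---
  step 0: ref 2 -> FAULT, frames=[2,-] (faults so far: 1)
  step 1: ref 3 -> FAULT, frames=[2,3] (faults so far: 2)
  step 2: ref 3 -> HIT, frames=[2,3] (faults so far: 2)
  step 3: ref 4 -> FAULT, evict 2, frames=[4,3] (faults so far: 3)
  step 4: ref 4 -> HIT, frames=[4,3] (faults so far: 3)
  step 5: ref 1 -> FAULT, evict 3, frames=[4,1] (faults so far: 4)
  step 6: ref 1 -> HIT, frames=[4,1] (faults so far: 4)
  step 7: ref 1 -> HIT, frames=[4,1] (faults so far: 4)
  step 8: ref 2 -> FAULT, evict 4, frames=[2,1] (faults so far: 5)
  step 9: ref 2 -> HIT, frames=[2,1] (faults so far: 5)
  step 10: ref 2 -> HIT, frames=[2,1] (faults so far: 5)
  step 11: ref 3 -> FAULT, evict 1, frames=[2,3] (faults so far: 6)
  step 12: ref 2 -> HIT, frames=[2,3] (faults so far: 6)
  LRU total faults: 6
--- Optimal ---
  step 0: ref 2 -> FAULT, frames=[2,-] (faults so far: 1)
  step 1: ref 3 -> FAULT, frames=[2,3] (faults so far: 2)
  step 2: ref 3 -> HIT, frames=[2,3] (faults so far: 2)
  step 3: ref 4 -> FAULT, evict 3, frames=[2,4] (faults so far: 3)
  step 4: ref 4 -> HIT, frames=[2,4] (faults so far: 3)
  step 5: ref 1 -> FAULT, evict 4, frames=[2,1] (faults so far: 4)
  step 6: ref 1 -> HIT, frames=[2,1] (faults so far: 4)
  step 7: ref 1 -> HIT, frames=[2,1] (faults so far: 4)
  step 8: ref 2 -> HIT, frames=[2,1] (faults so far: 4)
  step 9: ref 2 -> HIT, frames=[2,1] (faults so far: 4)
  step 10: ref 2 -> HIT, frames=[2,1] (faults so far: 4)
  step 11: ref 3 -> FAULT, evict 1, frames=[2,3] (faults so far: 5)
  step 12: ref 2 -> HIT, frames=[2,3] (faults so far: 5)
  Optimal total faults: 5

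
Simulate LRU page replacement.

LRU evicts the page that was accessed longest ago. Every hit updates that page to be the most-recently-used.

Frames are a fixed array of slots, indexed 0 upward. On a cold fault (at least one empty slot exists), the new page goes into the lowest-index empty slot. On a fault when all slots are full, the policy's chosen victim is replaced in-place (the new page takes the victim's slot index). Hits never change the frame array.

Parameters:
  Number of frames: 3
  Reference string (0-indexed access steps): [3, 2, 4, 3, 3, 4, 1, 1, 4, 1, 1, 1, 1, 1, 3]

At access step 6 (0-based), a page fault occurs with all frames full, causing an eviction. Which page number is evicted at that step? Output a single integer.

Step 0: ref 3 -> FAULT, frames=[3,-,-]
Step 1: ref 2 -> FAULT, frames=[3,2,-]
Step 2: ref 4 -> FAULT, frames=[3,2,4]
Step 3: ref 3 -> HIT, frames=[3,2,4]
Step 4: ref 3 -> HIT, frames=[3,2,4]
Step 5: ref 4 -> HIT, frames=[3,2,4]
Step 6: ref 1 -> FAULT, evict 2, frames=[3,1,4]
At step 6: evicted page 2

Answer: 2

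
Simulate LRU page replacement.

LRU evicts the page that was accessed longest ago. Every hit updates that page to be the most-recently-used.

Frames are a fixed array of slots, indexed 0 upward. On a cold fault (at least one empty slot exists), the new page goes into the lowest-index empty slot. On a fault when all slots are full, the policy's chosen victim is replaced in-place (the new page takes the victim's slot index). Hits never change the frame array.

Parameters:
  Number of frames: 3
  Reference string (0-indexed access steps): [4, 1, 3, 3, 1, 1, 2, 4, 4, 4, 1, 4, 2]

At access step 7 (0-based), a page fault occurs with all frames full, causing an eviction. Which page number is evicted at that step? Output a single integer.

Step 0: ref 4 -> FAULT, frames=[4,-,-]
Step 1: ref 1 -> FAULT, frames=[4,1,-]
Step 2: ref 3 -> FAULT, frames=[4,1,3]
Step 3: ref 3 -> HIT, frames=[4,1,3]
Step 4: ref 1 -> HIT, frames=[4,1,3]
Step 5: ref 1 -> HIT, frames=[4,1,3]
Step 6: ref 2 -> FAULT, evict 4, frames=[2,1,3]
Step 7: ref 4 -> FAULT, evict 3, frames=[2,1,4]
At step 7: evicted page 3

Answer: 3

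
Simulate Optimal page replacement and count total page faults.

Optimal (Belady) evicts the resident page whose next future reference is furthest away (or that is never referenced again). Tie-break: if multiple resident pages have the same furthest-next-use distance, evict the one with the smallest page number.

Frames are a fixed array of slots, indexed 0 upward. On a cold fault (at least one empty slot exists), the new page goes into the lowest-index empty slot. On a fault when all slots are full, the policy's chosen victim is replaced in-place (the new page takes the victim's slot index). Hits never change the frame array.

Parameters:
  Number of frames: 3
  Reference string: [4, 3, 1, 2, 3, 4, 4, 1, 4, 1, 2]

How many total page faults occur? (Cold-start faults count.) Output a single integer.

Step 0: ref 4 → FAULT, frames=[4,-,-]
Step 1: ref 3 → FAULT, frames=[4,3,-]
Step 2: ref 1 → FAULT, frames=[4,3,1]
Step 3: ref 2 → FAULT (evict 1), frames=[4,3,2]
Step 4: ref 3 → HIT, frames=[4,3,2]
Step 5: ref 4 → HIT, frames=[4,3,2]
Step 6: ref 4 → HIT, frames=[4,3,2]
Step 7: ref 1 → FAULT (evict 3), frames=[4,1,2]
Step 8: ref 4 → HIT, frames=[4,1,2]
Step 9: ref 1 → HIT, frames=[4,1,2]
Step 10: ref 2 → HIT, frames=[4,1,2]
Total faults: 5

Answer: 5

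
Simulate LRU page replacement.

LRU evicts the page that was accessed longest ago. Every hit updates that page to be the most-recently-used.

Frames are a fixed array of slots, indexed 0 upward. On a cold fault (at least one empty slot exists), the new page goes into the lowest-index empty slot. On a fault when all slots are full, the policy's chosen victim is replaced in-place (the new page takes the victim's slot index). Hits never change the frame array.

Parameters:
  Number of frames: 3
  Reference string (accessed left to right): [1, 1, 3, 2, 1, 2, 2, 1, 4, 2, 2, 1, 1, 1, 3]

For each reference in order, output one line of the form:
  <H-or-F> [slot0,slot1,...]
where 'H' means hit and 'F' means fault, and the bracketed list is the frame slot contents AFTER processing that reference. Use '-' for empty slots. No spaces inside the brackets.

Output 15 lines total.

F [1,-,-]
H [1,-,-]
F [1,3,-]
F [1,3,2]
H [1,3,2]
H [1,3,2]
H [1,3,2]
H [1,3,2]
F [1,4,2]
H [1,4,2]
H [1,4,2]
H [1,4,2]
H [1,4,2]
H [1,4,2]
F [1,3,2]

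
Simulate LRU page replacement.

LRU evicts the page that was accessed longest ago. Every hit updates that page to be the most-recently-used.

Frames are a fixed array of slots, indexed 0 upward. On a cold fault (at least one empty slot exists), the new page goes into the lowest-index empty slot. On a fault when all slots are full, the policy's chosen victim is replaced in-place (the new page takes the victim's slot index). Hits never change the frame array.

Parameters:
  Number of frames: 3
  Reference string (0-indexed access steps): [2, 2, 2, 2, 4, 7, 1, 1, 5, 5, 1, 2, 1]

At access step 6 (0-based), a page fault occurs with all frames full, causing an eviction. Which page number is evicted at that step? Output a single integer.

Step 0: ref 2 -> FAULT, frames=[2,-,-]
Step 1: ref 2 -> HIT, frames=[2,-,-]
Step 2: ref 2 -> HIT, frames=[2,-,-]
Step 3: ref 2 -> HIT, frames=[2,-,-]
Step 4: ref 4 -> FAULT, frames=[2,4,-]
Step 5: ref 7 -> FAULT, frames=[2,4,7]
Step 6: ref 1 -> FAULT, evict 2, frames=[1,4,7]
At step 6: evicted page 2

Answer: 2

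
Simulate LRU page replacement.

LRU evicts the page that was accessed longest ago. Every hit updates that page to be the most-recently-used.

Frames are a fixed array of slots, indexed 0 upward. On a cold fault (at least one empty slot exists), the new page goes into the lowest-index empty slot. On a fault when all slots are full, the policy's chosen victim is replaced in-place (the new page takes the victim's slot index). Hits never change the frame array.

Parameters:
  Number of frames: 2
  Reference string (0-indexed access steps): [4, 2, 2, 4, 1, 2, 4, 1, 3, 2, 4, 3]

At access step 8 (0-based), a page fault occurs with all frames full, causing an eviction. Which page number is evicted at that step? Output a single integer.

Answer: 4

Derivation:
Step 0: ref 4 -> FAULT, frames=[4,-]
Step 1: ref 2 -> FAULT, frames=[4,2]
Step 2: ref 2 -> HIT, frames=[4,2]
Step 3: ref 4 -> HIT, frames=[4,2]
Step 4: ref 1 -> FAULT, evict 2, frames=[4,1]
Step 5: ref 2 -> FAULT, evict 4, frames=[2,1]
Step 6: ref 4 -> FAULT, evict 1, frames=[2,4]
Step 7: ref 1 -> FAULT, evict 2, frames=[1,4]
Step 8: ref 3 -> FAULT, evict 4, frames=[1,3]
At step 8: evicted page 4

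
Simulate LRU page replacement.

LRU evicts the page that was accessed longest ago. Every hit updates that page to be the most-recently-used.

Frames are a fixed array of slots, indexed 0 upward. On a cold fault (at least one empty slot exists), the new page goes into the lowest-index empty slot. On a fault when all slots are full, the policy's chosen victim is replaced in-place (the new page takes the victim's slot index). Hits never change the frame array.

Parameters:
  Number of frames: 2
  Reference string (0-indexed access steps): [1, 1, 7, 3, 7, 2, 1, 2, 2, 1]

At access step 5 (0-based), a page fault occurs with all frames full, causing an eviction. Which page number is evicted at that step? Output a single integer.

Answer: 3

Derivation:
Step 0: ref 1 -> FAULT, frames=[1,-]
Step 1: ref 1 -> HIT, frames=[1,-]
Step 2: ref 7 -> FAULT, frames=[1,7]
Step 3: ref 3 -> FAULT, evict 1, frames=[3,7]
Step 4: ref 7 -> HIT, frames=[3,7]
Step 5: ref 2 -> FAULT, evict 3, frames=[2,7]
At step 5: evicted page 3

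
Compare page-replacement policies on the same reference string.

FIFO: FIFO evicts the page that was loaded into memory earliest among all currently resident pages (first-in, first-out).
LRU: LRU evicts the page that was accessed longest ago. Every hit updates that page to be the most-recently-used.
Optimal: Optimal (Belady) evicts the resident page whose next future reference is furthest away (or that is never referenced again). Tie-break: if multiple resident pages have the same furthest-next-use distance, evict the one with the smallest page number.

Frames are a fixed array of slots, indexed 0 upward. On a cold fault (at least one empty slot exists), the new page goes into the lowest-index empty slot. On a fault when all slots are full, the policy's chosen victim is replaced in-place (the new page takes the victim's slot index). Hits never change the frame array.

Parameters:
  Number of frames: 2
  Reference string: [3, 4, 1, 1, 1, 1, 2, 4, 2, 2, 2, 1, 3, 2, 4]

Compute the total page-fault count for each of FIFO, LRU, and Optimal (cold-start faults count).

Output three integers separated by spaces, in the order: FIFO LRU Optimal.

Answer: 9 9 7

Derivation:
--- FIFO ---
  step 0: ref 3 -> FAULT, frames=[3,-] (faults so far: 1)
  step 1: ref 4 -> FAULT, frames=[3,4] (faults so far: 2)
  step 2: ref 1 -> FAULT, evict 3, frames=[1,4] (faults so far: 3)
  step 3: ref 1 -> HIT, frames=[1,4] (faults so far: 3)
  step 4: ref 1 -> HIT, frames=[1,4] (faults so far: 3)
  step 5: ref 1 -> HIT, frames=[1,4] (faults so far: 3)
  step 6: ref 2 -> FAULT, evict 4, frames=[1,2] (faults so far: 4)
  step 7: ref 4 -> FAULT, evict 1, frames=[4,2] (faults so far: 5)
  step 8: ref 2 -> HIT, frames=[4,2] (faults so far: 5)
  step 9: ref 2 -> HIT, frames=[4,2] (faults so far: 5)
  step 10: ref 2 -> HIT, frames=[4,2] (faults so far: 5)
  step 11: ref 1 -> FAULT, evict 2, frames=[4,1] (faults so far: 6)
  step 12: ref 3 -> FAULT, evict 4, frames=[3,1] (faults so far: 7)
  step 13: ref 2 -> FAULT, evict 1, frames=[3,2] (faults so far: 8)
  step 14: ref 4 -> FAULT, evict 3, frames=[4,2] (faults so far: 9)
  FIFO total faults: 9
--- LRU ---
  step 0: ref 3 -> FAULT, frames=[3,-] (faults so far: 1)
  step 1: ref 4 -> FAULT, frames=[3,4] (faults so far: 2)
  step 2: ref 1 -> FAULT, evict 3, frames=[1,4] (faults so far: 3)
  step 3: ref 1 -> HIT, frames=[1,4] (faults so far: 3)
  step 4: ref 1 -> HIT, frames=[1,4] (faults so far: 3)
  step 5: ref 1 -> HIT, frames=[1,4] (faults so far: 3)
  step 6: ref 2 -> FAULT, evict 4, frames=[1,2] (faults so far: 4)
  step 7: ref 4 -> FAULT, evict 1, frames=[4,2] (faults so far: 5)
  step 8: ref 2 -> HIT, frames=[4,2] (faults so far: 5)
  step 9: ref 2 -> HIT, frames=[4,2] (faults so far: 5)
  step 10: ref 2 -> HIT, frames=[4,2] (faults so far: 5)
  step 11: ref 1 -> FAULT, evict 4, frames=[1,2] (faults so far: 6)
  step 12: ref 3 -> FAULT, evict 2, frames=[1,3] (faults so far: 7)
  step 13: ref 2 -> FAULT, evict 1, frames=[2,3] (faults so far: 8)
  step 14: ref 4 -> FAULT, evict 3, frames=[2,4] (faults so far: 9)
  LRU total faults: 9
--- Optimal ---
  step 0: ref 3 -> FAULT, frames=[3,-] (faults so far: 1)
  step 1: ref 4 -> FAULT, frames=[3,4] (faults so far: 2)
  step 2: ref 1 -> FAULT, evict 3, frames=[1,4] (faults so far: 3)
  step 3: ref 1 -> HIT, frames=[1,4] (faults so far: 3)
  step 4: ref 1 -> HIT, frames=[1,4] (faults so far: 3)
  step 5: ref 1 -> HIT, frames=[1,4] (faults so far: 3)
  step 6: ref 2 -> FAULT, evict 1, frames=[2,4] (faults so far: 4)
  step 7: ref 4 -> HIT, frames=[2,4] (faults so far: 4)
  step 8: ref 2 -> HIT, frames=[2,4] (faults so far: 4)
  step 9: ref 2 -> HIT, frames=[2,4] (faults so far: 4)
  step 10: ref 2 -> HIT, frames=[2,4] (faults so far: 4)
  step 11: ref 1 -> FAULT, evict 4, frames=[2,1] (faults so far: 5)
  step 12: ref 3 -> FAULT, evict 1, frames=[2,3] (faults so far: 6)
  step 13: ref 2 -> HIT, frames=[2,3] (faults so far: 6)
  step 14: ref 4 -> FAULT, evict 2, frames=[4,3] (faults so far: 7)
  Optimal total faults: 7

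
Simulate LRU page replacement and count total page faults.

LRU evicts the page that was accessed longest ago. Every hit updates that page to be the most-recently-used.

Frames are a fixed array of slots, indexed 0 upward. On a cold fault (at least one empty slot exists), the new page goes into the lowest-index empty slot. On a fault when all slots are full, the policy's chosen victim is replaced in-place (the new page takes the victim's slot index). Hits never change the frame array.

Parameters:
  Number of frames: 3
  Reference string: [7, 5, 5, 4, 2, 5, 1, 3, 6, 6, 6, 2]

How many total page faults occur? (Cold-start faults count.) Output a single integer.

Step 0: ref 7 → FAULT, frames=[7,-,-]
Step 1: ref 5 → FAULT, frames=[7,5,-]
Step 2: ref 5 → HIT, frames=[7,5,-]
Step 3: ref 4 → FAULT, frames=[7,5,4]
Step 4: ref 2 → FAULT (evict 7), frames=[2,5,4]
Step 5: ref 5 → HIT, frames=[2,5,4]
Step 6: ref 1 → FAULT (evict 4), frames=[2,5,1]
Step 7: ref 3 → FAULT (evict 2), frames=[3,5,1]
Step 8: ref 6 → FAULT (evict 5), frames=[3,6,1]
Step 9: ref 6 → HIT, frames=[3,6,1]
Step 10: ref 6 → HIT, frames=[3,6,1]
Step 11: ref 2 → FAULT (evict 1), frames=[3,6,2]
Total faults: 8

Answer: 8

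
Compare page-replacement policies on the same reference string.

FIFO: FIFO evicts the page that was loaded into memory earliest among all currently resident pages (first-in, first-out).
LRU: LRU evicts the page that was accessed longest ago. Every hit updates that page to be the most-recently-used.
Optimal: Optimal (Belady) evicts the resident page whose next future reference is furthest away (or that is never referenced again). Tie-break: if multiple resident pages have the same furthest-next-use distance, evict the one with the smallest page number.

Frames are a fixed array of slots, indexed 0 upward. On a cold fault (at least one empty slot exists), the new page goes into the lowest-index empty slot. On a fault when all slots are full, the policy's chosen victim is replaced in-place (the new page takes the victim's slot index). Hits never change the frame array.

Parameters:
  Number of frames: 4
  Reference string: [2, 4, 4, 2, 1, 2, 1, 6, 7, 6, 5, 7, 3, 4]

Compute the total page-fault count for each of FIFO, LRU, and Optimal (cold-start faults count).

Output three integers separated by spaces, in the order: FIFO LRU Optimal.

--- FIFO ---
  step 0: ref 2 -> FAULT, frames=[2,-,-,-] (faults so far: 1)
  step 1: ref 4 -> FAULT, frames=[2,4,-,-] (faults so far: 2)
  step 2: ref 4 -> HIT, frames=[2,4,-,-] (faults so far: 2)
  step 3: ref 2 -> HIT, frames=[2,4,-,-] (faults so far: 2)
  step 4: ref 1 -> FAULT, frames=[2,4,1,-] (faults so far: 3)
  step 5: ref 2 -> HIT, frames=[2,4,1,-] (faults so far: 3)
  step 6: ref 1 -> HIT, frames=[2,4,1,-] (faults so far: 3)
  step 7: ref 6 -> FAULT, frames=[2,4,1,6] (faults so far: 4)
  step 8: ref 7 -> FAULT, evict 2, frames=[7,4,1,6] (faults so far: 5)
  step 9: ref 6 -> HIT, frames=[7,4,1,6] (faults so far: 5)
  step 10: ref 5 -> FAULT, evict 4, frames=[7,5,1,6] (faults so far: 6)
  step 11: ref 7 -> HIT, frames=[7,5,1,6] (faults so far: 6)
  step 12: ref 3 -> FAULT, evict 1, frames=[7,5,3,6] (faults so far: 7)
  step 13: ref 4 -> FAULT, evict 6, frames=[7,5,3,4] (faults so far: 8)
  FIFO total faults: 8
--- LRU ---
  step 0: ref 2 -> FAULT, frames=[2,-,-,-] (faults so far: 1)
  step 1: ref 4 -> FAULT, frames=[2,4,-,-] (faults so far: 2)
  step 2: ref 4 -> HIT, frames=[2,4,-,-] (faults so far: 2)
  step 3: ref 2 -> HIT, frames=[2,4,-,-] (faults so far: 2)
  step 4: ref 1 -> FAULT, frames=[2,4,1,-] (faults so far: 3)
  step 5: ref 2 -> HIT, frames=[2,4,1,-] (faults so far: 3)
  step 6: ref 1 -> HIT, frames=[2,4,1,-] (faults so far: 3)
  step 7: ref 6 -> FAULT, frames=[2,4,1,6] (faults so far: 4)
  step 8: ref 7 -> FAULT, evict 4, frames=[2,7,1,6] (faults so far: 5)
  step 9: ref 6 -> HIT, frames=[2,7,1,6] (faults so far: 5)
  step 10: ref 5 -> FAULT, evict 2, frames=[5,7,1,6] (faults so far: 6)
  step 11: ref 7 -> HIT, frames=[5,7,1,6] (faults so far: 6)
  step 12: ref 3 -> FAULT, evict 1, frames=[5,7,3,6] (faults so far: 7)
  step 13: ref 4 -> FAULT, evict 6, frames=[5,7,3,4] (faults so far: 8)
  LRU total faults: 8
--- Optimal ---
  step 0: ref 2 -> FAULT, frames=[2,-,-,-] (faults so far: 1)
  step 1: ref 4 -> FAULT, frames=[2,4,-,-] (faults so far: 2)
  step 2: ref 4 -> HIT, frames=[2,4,-,-] (faults so far: 2)
  step 3: ref 2 -> HIT, frames=[2,4,-,-] (faults so far: 2)
  step 4: ref 1 -> FAULT, frames=[2,4,1,-] (faults so far: 3)
  step 5: ref 2 -> HIT, frames=[2,4,1,-] (faults so far: 3)
  step 6: ref 1 -> HIT, frames=[2,4,1,-] (faults so far: 3)
  step 7: ref 6 -> FAULT, frames=[2,4,1,6] (faults so far: 4)
  step 8: ref 7 -> FAULT, evict 1, frames=[2,4,7,6] (faults so far: 5)
  step 9: ref 6 -> HIT, frames=[2,4,7,6] (faults so far: 5)
  step 10: ref 5 -> FAULT, evict 2, frames=[5,4,7,6] (faults so far: 6)
  step 11: ref 7 -> HIT, frames=[5,4,7,6] (faults so far: 6)
  step 12: ref 3 -> FAULT, evict 5, frames=[3,4,7,6] (faults so far: 7)
  step 13: ref 4 -> HIT, frames=[3,4,7,6] (faults so far: 7)
  Optimal total faults: 7

Answer: 8 8 7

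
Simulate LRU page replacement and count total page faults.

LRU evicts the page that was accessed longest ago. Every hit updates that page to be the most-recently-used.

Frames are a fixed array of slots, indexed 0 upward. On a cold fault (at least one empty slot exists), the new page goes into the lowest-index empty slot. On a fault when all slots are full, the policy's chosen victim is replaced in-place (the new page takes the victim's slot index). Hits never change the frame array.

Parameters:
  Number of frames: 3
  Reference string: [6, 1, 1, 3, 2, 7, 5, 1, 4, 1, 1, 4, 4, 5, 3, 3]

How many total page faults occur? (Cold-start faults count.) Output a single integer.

Step 0: ref 6 → FAULT, frames=[6,-,-]
Step 1: ref 1 → FAULT, frames=[6,1,-]
Step 2: ref 1 → HIT, frames=[6,1,-]
Step 3: ref 3 → FAULT, frames=[6,1,3]
Step 4: ref 2 → FAULT (evict 6), frames=[2,1,3]
Step 5: ref 7 → FAULT (evict 1), frames=[2,7,3]
Step 6: ref 5 → FAULT (evict 3), frames=[2,7,5]
Step 7: ref 1 → FAULT (evict 2), frames=[1,7,5]
Step 8: ref 4 → FAULT (evict 7), frames=[1,4,5]
Step 9: ref 1 → HIT, frames=[1,4,5]
Step 10: ref 1 → HIT, frames=[1,4,5]
Step 11: ref 4 → HIT, frames=[1,4,5]
Step 12: ref 4 → HIT, frames=[1,4,5]
Step 13: ref 5 → HIT, frames=[1,4,5]
Step 14: ref 3 → FAULT (evict 1), frames=[3,4,5]
Step 15: ref 3 → HIT, frames=[3,4,5]
Total faults: 9

Answer: 9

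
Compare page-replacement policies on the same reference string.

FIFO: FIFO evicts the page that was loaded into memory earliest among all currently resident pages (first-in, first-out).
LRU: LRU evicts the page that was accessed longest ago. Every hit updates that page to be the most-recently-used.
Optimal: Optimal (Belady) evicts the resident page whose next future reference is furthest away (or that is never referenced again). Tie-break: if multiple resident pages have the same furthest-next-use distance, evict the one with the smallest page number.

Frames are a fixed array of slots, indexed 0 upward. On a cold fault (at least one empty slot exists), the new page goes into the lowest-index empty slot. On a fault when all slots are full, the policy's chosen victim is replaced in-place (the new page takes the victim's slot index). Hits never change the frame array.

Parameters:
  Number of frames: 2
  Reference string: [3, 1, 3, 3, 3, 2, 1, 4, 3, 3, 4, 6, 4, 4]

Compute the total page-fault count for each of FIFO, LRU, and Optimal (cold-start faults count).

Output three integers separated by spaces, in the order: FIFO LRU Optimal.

Answer: 7 7 6

Derivation:
--- FIFO ---
  step 0: ref 3 -> FAULT, frames=[3,-] (faults so far: 1)
  step 1: ref 1 -> FAULT, frames=[3,1] (faults so far: 2)
  step 2: ref 3 -> HIT, frames=[3,1] (faults so far: 2)
  step 3: ref 3 -> HIT, frames=[3,1] (faults so far: 2)
  step 4: ref 3 -> HIT, frames=[3,1] (faults so far: 2)
  step 5: ref 2 -> FAULT, evict 3, frames=[2,1] (faults so far: 3)
  step 6: ref 1 -> HIT, frames=[2,1] (faults so far: 3)
  step 7: ref 4 -> FAULT, evict 1, frames=[2,4] (faults so far: 4)
  step 8: ref 3 -> FAULT, evict 2, frames=[3,4] (faults so far: 5)
  step 9: ref 3 -> HIT, frames=[3,4] (faults so far: 5)
  step 10: ref 4 -> HIT, frames=[3,4] (faults so far: 5)
  step 11: ref 6 -> FAULT, evict 4, frames=[3,6] (faults so far: 6)
  step 12: ref 4 -> FAULT, evict 3, frames=[4,6] (faults so far: 7)
  step 13: ref 4 -> HIT, frames=[4,6] (faults so far: 7)
  FIFO total faults: 7
--- LRU ---
  step 0: ref 3 -> FAULT, frames=[3,-] (faults so far: 1)
  step 1: ref 1 -> FAULT, frames=[3,1] (faults so far: 2)
  step 2: ref 3 -> HIT, frames=[3,1] (faults so far: 2)
  step 3: ref 3 -> HIT, frames=[3,1] (faults so far: 2)
  step 4: ref 3 -> HIT, frames=[3,1] (faults so far: 2)
  step 5: ref 2 -> FAULT, evict 1, frames=[3,2] (faults so far: 3)
  step 6: ref 1 -> FAULT, evict 3, frames=[1,2] (faults so far: 4)
  step 7: ref 4 -> FAULT, evict 2, frames=[1,4] (faults so far: 5)
  step 8: ref 3 -> FAULT, evict 1, frames=[3,4] (faults so far: 6)
  step 9: ref 3 -> HIT, frames=[3,4] (faults so far: 6)
  step 10: ref 4 -> HIT, frames=[3,4] (faults so far: 6)
  step 11: ref 6 -> FAULT, evict 3, frames=[6,4] (faults so far: 7)
  step 12: ref 4 -> HIT, frames=[6,4] (faults so far: 7)
  step 13: ref 4 -> HIT, frames=[6,4] (faults so far: 7)
  LRU total faults: 7
--- Optimal ---
  step 0: ref 3 -> FAULT, frames=[3,-] (faults so far: 1)
  step 1: ref 1 -> FAULT, frames=[3,1] (faults so far: 2)
  step 2: ref 3 -> HIT, frames=[3,1] (faults so far: 2)
  step 3: ref 3 -> HIT, frames=[3,1] (faults so far: 2)
  step 4: ref 3 -> HIT, frames=[3,1] (faults so far: 2)
  step 5: ref 2 -> FAULT, evict 3, frames=[2,1] (faults so far: 3)
  step 6: ref 1 -> HIT, frames=[2,1] (faults so far: 3)
  step 7: ref 4 -> FAULT, evict 1, frames=[2,4] (faults so far: 4)
  step 8: ref 3 -> FAULT, evict 2, frames=[3,4] (faults so far: 5)
  step 9: ref 3 -> HIT, frames=[3,4] (faults so far: 5)
  step 10: ref 4 -> HIT, frames=[3,4] (faults so far: 5)
  step 11: ref 6 -> FAULT, evict 3, frames=[6,4] (faults so far: 6)
  step 12: ref 4 -> HIT, frames=[6,4] (faults so far: 6)
  step 13: ref 4 -> HIT, frames=[6,4] (faults so far: 6)
  Optimal total faults: 6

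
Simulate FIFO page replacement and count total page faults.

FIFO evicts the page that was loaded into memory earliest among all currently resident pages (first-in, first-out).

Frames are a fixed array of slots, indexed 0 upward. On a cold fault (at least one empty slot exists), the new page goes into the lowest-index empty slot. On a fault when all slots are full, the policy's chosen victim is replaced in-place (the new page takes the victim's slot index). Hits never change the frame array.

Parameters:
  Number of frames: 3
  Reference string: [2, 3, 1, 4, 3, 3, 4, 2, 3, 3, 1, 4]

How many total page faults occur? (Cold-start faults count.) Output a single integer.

Step 0: ref 2 → FAULT, frames=[2,-,-]
Step 1: ref 3 → FAULT, frames=[2,3,-]
Step 2: ref 1 → FAULT, frames=[2,3,1]
Step 3: ref 4 → FAULT (evict 2), frames=[4,3,1]
Step 4: ref 3 → HIT, frames=[4,3,1]
Step 5: ref 3 → HIT, frames=[4,3,1]
Step 6: ref 4 → HIT, frames=[4,3,1]
Step 7: ref 2 → FAULT (evict 3), frames=[4,2,1]
Step 8: ref 3 → FAULT (evict 1), frames=[4,2,3]
Step 9: ref 3 → HIT, frames=[4,2,3]
Step 10: ref 1 → FAULT (evict 4), frames=[1,2,3]
Step 11: ref 4 → FAULT (evict 2), frames=[1,4,3]
Total faults: 8

Answer: 8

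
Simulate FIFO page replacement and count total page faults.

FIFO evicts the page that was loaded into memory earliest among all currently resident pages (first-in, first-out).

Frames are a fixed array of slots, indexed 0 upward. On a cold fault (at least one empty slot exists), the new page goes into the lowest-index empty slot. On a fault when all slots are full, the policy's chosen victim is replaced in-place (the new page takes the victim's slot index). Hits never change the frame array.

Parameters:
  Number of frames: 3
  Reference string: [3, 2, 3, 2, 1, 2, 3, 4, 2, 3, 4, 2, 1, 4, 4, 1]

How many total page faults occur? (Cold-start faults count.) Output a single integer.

Step 0: ref 3 → FAULT, frames=[3,-,-]
Step 1: ref 2 → FAULT, frames=[3,2,-]
Step 2: ref 3 → HIT, frames=[3,2,-]
Step 3: ref 2 → HIT, frames=[3,2,-]
Step 4: ref 1 → FAULT, frames=[3,2,1]
Step 5: ref 2 → HIT, frames=[3,2,1]
Step 6: ref 3 → HIT, frames=[3,2,1]
Step 7: ref 4 → FAULT (evict 3), frames=[4,2,1]
Step 8: ref 2 → HIT, frames=[4,2,1]
Step 9: ref 3 → FAULT (evict 2), frames=[4,3,1]
Step 10: ref 4 → HIT, frames=[4,3,1]
Step 11: ref 2 → FAULT (evict 1), frames=[4,3,2]
Step 12: ref 1 → FAULT (evict 4), frames=[1,3,2]
Step 13: ref 4 → FAULT (evict 3), frames=[1,4,2]
Step 14: ref 4 → HIT, frames=[1,4,2]
Step 15: ref 1 → HIT, frames=[1,4,2]
Total faults: 8

Answer: 8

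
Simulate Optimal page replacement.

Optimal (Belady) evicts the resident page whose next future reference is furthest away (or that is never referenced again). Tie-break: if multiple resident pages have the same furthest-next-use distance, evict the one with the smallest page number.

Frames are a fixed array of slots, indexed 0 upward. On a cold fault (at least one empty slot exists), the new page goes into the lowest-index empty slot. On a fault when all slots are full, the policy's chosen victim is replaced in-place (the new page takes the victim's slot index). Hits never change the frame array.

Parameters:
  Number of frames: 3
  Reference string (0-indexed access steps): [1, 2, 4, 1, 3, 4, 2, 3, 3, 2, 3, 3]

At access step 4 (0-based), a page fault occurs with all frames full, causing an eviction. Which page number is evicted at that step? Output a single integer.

Answer: 1

Derivation:
Step 0: ref 1 -> FAULT, frames=[1,-,-]
Step 1: ref 2 -> FAULT, frames=[1,2,-]
Step 2: ref 4 -> FAULT, frames=[1,2,4]
Step 3: ref 1 -> HIT, frames=[1,2,4]
Step 4: ref 3 -> FAULT, evict 1, frames=[3,2,4]
At step 4: evicted page 1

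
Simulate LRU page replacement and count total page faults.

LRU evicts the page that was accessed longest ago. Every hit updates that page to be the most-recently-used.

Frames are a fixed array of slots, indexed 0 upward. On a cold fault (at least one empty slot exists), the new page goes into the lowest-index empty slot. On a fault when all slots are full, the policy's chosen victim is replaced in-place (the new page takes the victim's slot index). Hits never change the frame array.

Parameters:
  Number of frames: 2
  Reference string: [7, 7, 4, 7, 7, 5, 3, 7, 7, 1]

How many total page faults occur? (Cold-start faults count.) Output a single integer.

Step 0: ref 7 → FAULT, frames=[7,-]
Step 1: ref 7 → HIT, frames=[7,-]
Step 2: ref 4 → FAULT, frames=[7,4]
Step 3: ref 7 → HIT, frames=[7,4]
Step 4: ref 7 → HIT, frames=[7,4]
Step 5: ref 5 → FAULT (evict 4), frames=[7,5]
Step 6: ref 3 → FAULT (evict 7), frames=[3,5]
Step 7: ref 7 → FAULT (evict 5), frames=[3,7]
Step 8: ref 7 → HIT, frames=[3,7]
Step 9: ref 1 → FAULT (evict 3), frames=[1,7]
Total faults: 6

Answer: 6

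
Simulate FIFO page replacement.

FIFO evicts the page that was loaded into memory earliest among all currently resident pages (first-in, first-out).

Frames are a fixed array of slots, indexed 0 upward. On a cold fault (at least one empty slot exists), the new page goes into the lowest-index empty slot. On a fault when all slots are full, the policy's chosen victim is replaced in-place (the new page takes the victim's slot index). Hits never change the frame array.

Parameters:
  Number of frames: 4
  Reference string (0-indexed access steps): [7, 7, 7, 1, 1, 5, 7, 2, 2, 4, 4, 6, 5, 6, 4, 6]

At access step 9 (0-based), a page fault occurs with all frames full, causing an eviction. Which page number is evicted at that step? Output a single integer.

Answer: 7

Derivation:
Step 0: ref 7 -> FAULT, frames=[7,-,-,-]
Step 1: ref 7 -> HIT, frames=[7,-,-,-]
Step 2: ref 7 -> HIT, frames=[7,-,-,-]
Step 3: ref 1 -> FAULT, frames=[7,1,-,-]
Step 4: ref 1 -> HIT, frames=[7,1,-,-]
Step 5: ref 5 -> FAULT, frames=[7,1,5,-]
Step 6: ref 7 -> HIT, frames=[7,1,5,-]
Step 7: ref 2 -> FAULT, frames=[7,1,5,2]
Step 8: ref 2 -> HIT, frames=[7,1,5,2]
Step 9: ref 4 -> FAULT, evict 7, frames=[4,1,5,2]
At step 9: evicted page 7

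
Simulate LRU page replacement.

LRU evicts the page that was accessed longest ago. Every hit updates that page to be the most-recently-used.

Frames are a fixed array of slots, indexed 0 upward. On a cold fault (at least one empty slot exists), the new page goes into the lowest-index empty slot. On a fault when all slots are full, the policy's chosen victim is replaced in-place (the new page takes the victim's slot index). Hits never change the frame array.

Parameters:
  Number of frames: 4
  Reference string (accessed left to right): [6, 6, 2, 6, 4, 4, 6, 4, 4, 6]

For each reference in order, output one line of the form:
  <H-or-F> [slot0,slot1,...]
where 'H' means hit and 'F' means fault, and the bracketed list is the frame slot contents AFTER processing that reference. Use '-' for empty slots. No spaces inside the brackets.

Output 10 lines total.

F [6,-,-,-]
H [6,-,-,-]
F [6,2,-,-]
H [6,2,-,-]
F [6,2,4,-]
H [6,2,4,-]
H [6,2,4,-]
H [6,2,4,-]
H [6,2,4,-]
H [6,2,4,-]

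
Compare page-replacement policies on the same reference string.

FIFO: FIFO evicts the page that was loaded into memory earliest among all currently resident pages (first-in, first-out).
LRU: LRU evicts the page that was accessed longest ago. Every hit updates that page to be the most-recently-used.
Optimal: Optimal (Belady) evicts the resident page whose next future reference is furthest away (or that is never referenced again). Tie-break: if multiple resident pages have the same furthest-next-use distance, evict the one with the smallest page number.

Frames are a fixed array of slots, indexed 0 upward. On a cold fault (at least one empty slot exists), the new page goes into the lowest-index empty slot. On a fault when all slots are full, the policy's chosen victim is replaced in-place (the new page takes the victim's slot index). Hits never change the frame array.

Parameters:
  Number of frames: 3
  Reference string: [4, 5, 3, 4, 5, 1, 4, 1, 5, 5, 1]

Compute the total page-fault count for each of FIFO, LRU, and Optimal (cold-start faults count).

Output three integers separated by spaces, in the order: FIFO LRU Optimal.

Answer: 6 4 4

Derivation:
--- FIFO ---
  step 0: ref 4 -> FAULT, frames=[4,-,-] (faults so far: 1)
  step 1: ref 5 -> FAULT, frames=[4,5,-] (faults so far: 2)
  step 2: ref 3 -> FAULT, frames=[4,5,3] (faults so far: 3)
  step 3: ref 4 -> HIT, frames=[4,5,3] (faults so far: 3)
  step 4: ref 5 -> HIT, frames=[4,5,3] (faults so far: 3)
  step 5: ref 1 -> FAULT, evict 4, frames=[1,5,3] (faults so far: 4)
  step 6: ref 4 -> FAULT, evict 5, frames=[1,4,3] (faults so far: 5)
  step 7: ref 1 -> HIT, frames=[1,4,3] (faults so far: 5)
  step 8: ref 5 -> FAULT, evict 3, frames=[1,4,5] (faults so far: 6)
  step 9: ref 5 -> HIT, frames=[1,4,5] (faults so far: 6)
  step 10: ref 1 -> HIT, frames=[1,4,5] (faults so far: 6)
  FIFO total faults: 6
--- LRU ---
  step 0: ref 4 -> FAULT, frames=[4,-,-] (faults so far: 1)
  step 1: ref 5 -> FAULT, frames=[4,5,-] (faults so far: 2)
  step 2: ref 3 -> FAULT, frames=[4,5,3] (faults so far: 3)
  step 3: ref 4 -> HIT, frames=[4,5,3] (faults so far: 3)
  step 4: ref 5 -> HIT, frames=[4,5,3] (faults so far: 3)
  step 5: ref 1 -> FAULT, evict 3, frames=[4,5,1] (faults so far: 4)
  step 6: ref 4 -> HIT, frames=[4,5,1] (faults so far: 4)
  step 7: ref 1 -> HIT, frames=[4,5,1] (faults so far: 4)
  step 8: ref 5 -> HIT, frames=[4,5,1] (faults so far: 4)
  step 9: ref 5 -> HIT, frames=[4,5,1] (faults so far: 4)
  step 10: ref 1 -> HIT, frames=[4,5,1] (faults so far: 4)
  LRU total faults: 4
--- Optimal ---
  step 0: ref 4 -> FAULT, frames=[4,-,-] (faults so far: 1)
  step 1: ref 5 -> FAULT, frames=[4,5,-] (faults so far: 2)
  step 2: ref 3 -> FAULT, frames=[4,5,3] (faults so far: 3)
  step 3: ref 4 -> HIT, frames=[4,5,3] (faults so far: 3)
  step 4: ref 5 -> HIT, frames=[4,5,3] (faults so far: 3)
  step 5: ref 1 -> FAULT, evict 3, frames=[4,5,1] (faults so far: 4)
  step 6: ref 4 -> HIT, frames=[4,5,1] (faults so far: 4)
  step 7: ref 1 -> HIT, frames=[4,5,1] (faults so far: 4)
  step 8: ref 5 -> HIT, frames=[4,5,1] (faults so far: 4)
  step 9: ref 5 -> HIT, frames=[4,5,1] (faults so far: 4)
  step 10: ref 1 -> HIT, frames=[4,5,1] (faults so far: 4)
  Optimal total faults: 4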